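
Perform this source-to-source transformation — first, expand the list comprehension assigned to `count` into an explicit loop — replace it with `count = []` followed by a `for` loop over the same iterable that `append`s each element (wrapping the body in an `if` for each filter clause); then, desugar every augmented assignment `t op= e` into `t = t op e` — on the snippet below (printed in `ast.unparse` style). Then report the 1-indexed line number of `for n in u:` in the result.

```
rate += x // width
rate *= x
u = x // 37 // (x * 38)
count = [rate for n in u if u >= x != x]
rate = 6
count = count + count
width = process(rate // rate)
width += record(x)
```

Transformed code:
rate = rate + x // width
rate = rate * x
u = x // 37 // (x * 38)
count = []
for n in u:
    if u >= x != x:
        count.append(rate)
rate = 6
count = count + count
width = process(rate // rate)
width = width + record(x)

5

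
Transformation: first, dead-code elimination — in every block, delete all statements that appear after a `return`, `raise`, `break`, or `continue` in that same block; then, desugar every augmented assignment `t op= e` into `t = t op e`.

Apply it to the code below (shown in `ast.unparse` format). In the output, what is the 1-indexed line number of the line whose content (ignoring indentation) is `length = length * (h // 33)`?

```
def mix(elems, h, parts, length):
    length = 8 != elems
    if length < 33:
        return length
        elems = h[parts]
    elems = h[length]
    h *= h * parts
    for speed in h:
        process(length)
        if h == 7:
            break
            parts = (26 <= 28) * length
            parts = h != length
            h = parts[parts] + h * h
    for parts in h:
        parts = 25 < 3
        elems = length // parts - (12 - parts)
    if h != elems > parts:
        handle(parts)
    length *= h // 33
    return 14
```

16

Transformed code:
def mix(elems, h, parts, length):
    length = 8 != elems
    if length < 33:
        return length
    elems = h[length]
    h = h * (h * parts)
    for speed in h:
        process(length)
        if h == 7:
            break
    for parts in h:
        parts = 25 < 3
        elems = length // parts - (12 - parts)
    if h != elems > parts:
        handle(parts)
    length = length * (h // 33)
    return 14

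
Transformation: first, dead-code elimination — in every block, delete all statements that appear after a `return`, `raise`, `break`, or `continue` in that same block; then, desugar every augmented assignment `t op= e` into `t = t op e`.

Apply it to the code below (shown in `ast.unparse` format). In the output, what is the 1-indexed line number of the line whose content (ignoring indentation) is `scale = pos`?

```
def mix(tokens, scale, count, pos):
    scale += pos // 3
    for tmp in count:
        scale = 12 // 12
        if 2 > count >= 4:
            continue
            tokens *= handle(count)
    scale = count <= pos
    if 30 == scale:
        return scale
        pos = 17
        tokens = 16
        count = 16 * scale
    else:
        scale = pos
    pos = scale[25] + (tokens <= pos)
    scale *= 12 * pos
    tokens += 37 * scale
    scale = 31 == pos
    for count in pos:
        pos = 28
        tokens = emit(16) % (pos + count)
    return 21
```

11

Transformed code:
def mix(tokens, scale, count, pos):
    scale = scale + pos // 3
    for tmp in count:
        scale = 12 // 12
        if 2 > count >= 4:
            continue
    scale = count <= pos
    if 30 == scale:
        return scale
    else:
        scale = pos
    pos = scale[25] + (tokens <= pos)
    scale = scale * (12 * pos)
    tokens = tokens + 37 * scale
    scale = 31 == pos
    for count in pos:
        pos = 28
        tokens = emit(16) % (pos + count)
    return 21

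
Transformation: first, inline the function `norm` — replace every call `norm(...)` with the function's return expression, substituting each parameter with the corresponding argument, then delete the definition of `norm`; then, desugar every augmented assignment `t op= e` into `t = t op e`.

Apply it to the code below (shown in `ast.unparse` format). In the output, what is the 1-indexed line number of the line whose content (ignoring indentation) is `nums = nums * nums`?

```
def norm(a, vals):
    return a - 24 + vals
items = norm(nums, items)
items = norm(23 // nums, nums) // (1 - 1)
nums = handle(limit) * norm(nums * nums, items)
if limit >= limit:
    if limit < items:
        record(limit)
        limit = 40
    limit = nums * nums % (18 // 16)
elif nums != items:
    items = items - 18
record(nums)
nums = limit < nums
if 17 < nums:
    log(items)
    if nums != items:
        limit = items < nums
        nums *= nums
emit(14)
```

17

Transformed code:
items = nums - 24 + items
items = (23 // nums - 24 + nums) // (1 - 1)
nums = handle(limit) * (nums * nums - 24 + items)
if limit >= limit:
    if limit < items:
        record(limit)
        limit = 40
    limit = nums * nums % (18 // 16)
elif nums != items:
    items = items - 18
record(nums)
nums = limit < nums
if 17 < nums:
    log(items)
    if nums != items:
        limit = items < nums
        nums = nums * nums
emit(14)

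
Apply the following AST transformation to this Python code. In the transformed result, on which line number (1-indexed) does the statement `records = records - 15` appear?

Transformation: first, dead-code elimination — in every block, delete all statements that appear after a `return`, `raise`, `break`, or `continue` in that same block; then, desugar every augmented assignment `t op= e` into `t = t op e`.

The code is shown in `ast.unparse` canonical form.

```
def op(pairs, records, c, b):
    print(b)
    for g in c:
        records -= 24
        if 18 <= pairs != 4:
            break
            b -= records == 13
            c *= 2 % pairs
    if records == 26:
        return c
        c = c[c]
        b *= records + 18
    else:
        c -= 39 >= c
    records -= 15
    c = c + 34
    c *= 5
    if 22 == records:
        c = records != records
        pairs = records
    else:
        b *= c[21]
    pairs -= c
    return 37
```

Transformed code:
def op(pairs, records, c, b):
    print(b)
    for g in c:
        records = records - 24
        if 18 <= pairs != 4:
            break
    if records == 26:
        return c
    else:
        c = c - (39 >= c)
    records = records - 15
    c = c + 34
    c = c * 5
    if 22 == records:
        c = records != records
        pairs = records
    else:
        b = b * c[21]
    pairs = pairs - c
    return 37

11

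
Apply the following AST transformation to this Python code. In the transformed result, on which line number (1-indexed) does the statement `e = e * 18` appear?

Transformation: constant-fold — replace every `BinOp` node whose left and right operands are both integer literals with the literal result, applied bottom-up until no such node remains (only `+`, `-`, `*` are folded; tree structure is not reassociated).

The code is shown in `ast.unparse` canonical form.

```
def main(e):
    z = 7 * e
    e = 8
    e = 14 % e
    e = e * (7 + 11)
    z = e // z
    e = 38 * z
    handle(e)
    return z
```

5

Transformed code:
def main(e):
    z = 7 * e
    e = 8
    e = 14 % e
    e = e * 18
    z = e // z
    e = 38 * z
    handle(e)
    return z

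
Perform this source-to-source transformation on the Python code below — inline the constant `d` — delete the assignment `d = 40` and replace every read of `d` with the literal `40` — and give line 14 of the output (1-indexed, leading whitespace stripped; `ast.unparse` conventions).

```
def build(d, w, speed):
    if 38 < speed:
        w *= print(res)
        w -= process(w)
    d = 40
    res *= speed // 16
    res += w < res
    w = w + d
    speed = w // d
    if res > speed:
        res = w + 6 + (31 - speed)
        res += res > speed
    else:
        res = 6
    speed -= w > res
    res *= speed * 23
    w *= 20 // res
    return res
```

Transformed code:
def build(d, w, speed):
    if 38 < speed:
        w *= print(res)
        w -= process(w)
    res *= speed // 16
    res += w < res
    w = w + 40
    speed = w // 40
    if res > speed:
        res = w + 6 + (31 - speed)
        res += res > speed
    else:
        res = 6
    speed -= w > res
    res *= speed * 23
    w *= 20 // res
    return res

speed -= w > res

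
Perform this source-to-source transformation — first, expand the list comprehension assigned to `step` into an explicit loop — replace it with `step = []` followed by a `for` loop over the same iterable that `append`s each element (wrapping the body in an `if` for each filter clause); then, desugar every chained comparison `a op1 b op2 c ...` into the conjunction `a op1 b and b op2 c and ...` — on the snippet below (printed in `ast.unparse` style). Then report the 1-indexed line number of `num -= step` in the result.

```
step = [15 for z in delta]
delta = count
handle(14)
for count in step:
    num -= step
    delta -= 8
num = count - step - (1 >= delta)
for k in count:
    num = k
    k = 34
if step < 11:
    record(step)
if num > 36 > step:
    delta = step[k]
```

7

Transformed code:
step = []
for z in delta:
    step.append(15)
delta = count
handle(14)
for count in step:
    num -= step
    delta -= 8
num = count - step - (1 >= delta)
for k in count:
    num = k
    k = 34
if step < 11:
    record(step)
if num > 36 and 36 > step:
    delta = step[k]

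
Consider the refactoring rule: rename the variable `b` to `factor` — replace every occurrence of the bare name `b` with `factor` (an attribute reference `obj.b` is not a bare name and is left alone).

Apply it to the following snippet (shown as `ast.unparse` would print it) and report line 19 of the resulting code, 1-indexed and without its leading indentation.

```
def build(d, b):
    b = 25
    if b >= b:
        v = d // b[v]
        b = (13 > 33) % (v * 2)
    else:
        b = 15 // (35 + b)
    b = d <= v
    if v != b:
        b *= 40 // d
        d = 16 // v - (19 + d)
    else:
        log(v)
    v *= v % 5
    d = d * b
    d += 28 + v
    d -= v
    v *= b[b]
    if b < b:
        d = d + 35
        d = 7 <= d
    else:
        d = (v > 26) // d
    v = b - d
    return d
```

if factor < factor:

Transformed code:
def build(d, factor):
    factor = 25
    if factor >= factor:
        v = d // factor[v]
        factor = (13 > 33) % (v * 2)
    else:
        factor = 15 // (35 + factor)
    factor = d <= v
    if v != factor:
        factor *= 40 // d
        d = 16 // v - (19 + d)
    else:
        log(v)
    v *= v % 5
    d = d * factor
    d += 28 + v
    d -= v
    v *= factor[factor]
    if factor < factor:
        d = d + 35
        d = 7 <= d
    else:
        d = (v > 26) // d
    v = factor - d
    return d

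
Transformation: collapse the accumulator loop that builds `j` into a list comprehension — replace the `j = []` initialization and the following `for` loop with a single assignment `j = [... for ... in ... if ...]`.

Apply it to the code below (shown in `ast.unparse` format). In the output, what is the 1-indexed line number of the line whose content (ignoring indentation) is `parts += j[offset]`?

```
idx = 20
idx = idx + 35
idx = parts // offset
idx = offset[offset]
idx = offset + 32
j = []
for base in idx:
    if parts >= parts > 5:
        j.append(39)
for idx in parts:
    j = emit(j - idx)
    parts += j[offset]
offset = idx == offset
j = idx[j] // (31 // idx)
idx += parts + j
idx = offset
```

9

Transformed code:
idx = 20
idx = idx + 35
idx = parts // offset
idx = offset[offset]
idx = offset + 32
j = [39 for base in idx if parts >= parts > 5]
for idx in parts:
    j = emit(j - idx)
    parts += j[offset]
offset = idx == offset
j = idx[j] // (31 // idx)
idx += parts + j
idx = offset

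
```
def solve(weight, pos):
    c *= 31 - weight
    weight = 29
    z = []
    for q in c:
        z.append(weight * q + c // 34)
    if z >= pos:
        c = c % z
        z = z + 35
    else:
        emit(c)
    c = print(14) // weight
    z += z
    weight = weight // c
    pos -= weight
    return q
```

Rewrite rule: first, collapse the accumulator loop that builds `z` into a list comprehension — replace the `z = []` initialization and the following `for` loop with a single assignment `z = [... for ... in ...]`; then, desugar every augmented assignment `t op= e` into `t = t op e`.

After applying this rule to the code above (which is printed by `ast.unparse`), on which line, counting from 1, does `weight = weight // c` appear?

12

Transformed code:
def solve(weight, pos):
    c = c * (31 - weight)
    weight = 29
    z = [weight * q + c // 34 for q in c]
    if z >= pos:
        c = c % z
        z = z + 35
    else:
        emit(c)
    c = print(14) // weight
    z = z + z
    weight = weight // c
    pos = pos - weight
    return q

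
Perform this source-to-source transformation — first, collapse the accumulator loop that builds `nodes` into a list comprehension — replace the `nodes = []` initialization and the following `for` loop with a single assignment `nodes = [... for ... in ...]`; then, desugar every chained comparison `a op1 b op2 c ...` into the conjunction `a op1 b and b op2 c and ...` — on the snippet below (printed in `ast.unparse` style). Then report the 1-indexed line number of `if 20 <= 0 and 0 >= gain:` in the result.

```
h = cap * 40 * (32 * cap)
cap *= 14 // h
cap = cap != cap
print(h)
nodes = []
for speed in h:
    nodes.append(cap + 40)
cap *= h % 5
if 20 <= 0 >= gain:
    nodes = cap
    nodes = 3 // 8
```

Transformed code:
h = cap * 40 * (32 * cap)
cap *= 14 // h
cap = cap != cap
print(h)
nodes = [cap + 40 for speed in h]
cap *= h % 5
if 20 <= 0 and 0 >= gain:
    nodes = cap
    nodes = 3 // 8

7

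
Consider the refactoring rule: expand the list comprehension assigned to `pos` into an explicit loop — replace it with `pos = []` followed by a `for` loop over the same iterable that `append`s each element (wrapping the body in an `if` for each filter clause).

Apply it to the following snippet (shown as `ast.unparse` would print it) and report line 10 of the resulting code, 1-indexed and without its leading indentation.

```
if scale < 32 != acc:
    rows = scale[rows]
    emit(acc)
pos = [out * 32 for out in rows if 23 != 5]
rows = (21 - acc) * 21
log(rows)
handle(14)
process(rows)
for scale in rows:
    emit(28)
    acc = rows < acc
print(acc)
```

Transformed code:
if scale < 32 != acc:
    rows = scale[rows]
    emit(acc)
pos = []
for out in rows:
    if 23 != 5:
        pos.append(out * 32)
rows = (21 - acc) * 21
log(rows)
handle(14)
process(rows)
for scale in rows:
    emit(28)
    acc = rows < acc
print(acc)

handle(14)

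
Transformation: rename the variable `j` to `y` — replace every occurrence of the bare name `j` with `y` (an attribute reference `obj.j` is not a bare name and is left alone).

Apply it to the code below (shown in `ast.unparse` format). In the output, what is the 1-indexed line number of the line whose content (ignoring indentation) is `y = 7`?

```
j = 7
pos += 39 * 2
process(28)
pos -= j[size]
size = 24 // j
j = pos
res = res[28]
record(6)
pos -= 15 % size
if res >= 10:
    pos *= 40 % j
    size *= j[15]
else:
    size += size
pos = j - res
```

1

Transformed code:
y = 7
pos += 39 * 2
process(28)
pos -= y[size]
size = 24 // y
y = pos
res = res[28]
record(6)
pos -= 15 % size
if res >= 10:
    pos *= 40 % y
    size *= y[15]
else:
    size += size
pos = y - res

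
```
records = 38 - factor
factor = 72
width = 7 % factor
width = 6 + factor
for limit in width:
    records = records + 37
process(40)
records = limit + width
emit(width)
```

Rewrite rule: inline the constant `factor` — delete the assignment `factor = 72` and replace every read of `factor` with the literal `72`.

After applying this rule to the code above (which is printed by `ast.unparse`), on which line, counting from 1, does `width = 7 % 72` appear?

Transformed code:
records = 38 - 72
width = 7 % 72
width = 6 + 72
for limit in width:
    records = records + 37
process(40)
records = limit + width
emit(width)

2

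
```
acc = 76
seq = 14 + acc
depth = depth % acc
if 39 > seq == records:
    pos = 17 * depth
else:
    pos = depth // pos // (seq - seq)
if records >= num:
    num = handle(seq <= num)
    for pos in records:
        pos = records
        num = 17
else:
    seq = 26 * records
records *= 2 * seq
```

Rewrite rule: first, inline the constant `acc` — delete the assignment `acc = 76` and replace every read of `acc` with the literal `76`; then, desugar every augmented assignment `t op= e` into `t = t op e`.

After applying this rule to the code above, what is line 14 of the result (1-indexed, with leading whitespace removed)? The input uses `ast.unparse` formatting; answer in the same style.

Transformed code:
seq = 14 + 76
depth = depth % 76
if 39 > seq == records:
    pos = 17 * depth
else:
    pos = depth // pos // (seq - seq)
if records >= num:
    num = handle(seq <= num)
    for pos in records:
        pos = records
        num = 17
else:
    seq = 26 * records
records = records * (2 * seq)

records = records * (2 * seq)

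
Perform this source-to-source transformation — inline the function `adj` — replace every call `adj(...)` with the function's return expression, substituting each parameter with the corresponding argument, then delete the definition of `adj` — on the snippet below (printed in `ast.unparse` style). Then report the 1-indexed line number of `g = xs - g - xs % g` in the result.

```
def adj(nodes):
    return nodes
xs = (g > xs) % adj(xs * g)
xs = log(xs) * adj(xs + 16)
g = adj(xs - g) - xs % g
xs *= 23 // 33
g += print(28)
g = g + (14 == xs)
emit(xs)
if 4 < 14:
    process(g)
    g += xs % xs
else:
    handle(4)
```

3

Transformed code:
xs = (g > xs) % (xs * g)
xs = log(xs) * (xs + 16)
g = xs - g - xs % g
xs *= 23 // 33
g += print(28)
g = g + (14 == xs)
emit(xs)
if 4 < 14:
    process(g)
    g += xs % xs
else:
    handle(4)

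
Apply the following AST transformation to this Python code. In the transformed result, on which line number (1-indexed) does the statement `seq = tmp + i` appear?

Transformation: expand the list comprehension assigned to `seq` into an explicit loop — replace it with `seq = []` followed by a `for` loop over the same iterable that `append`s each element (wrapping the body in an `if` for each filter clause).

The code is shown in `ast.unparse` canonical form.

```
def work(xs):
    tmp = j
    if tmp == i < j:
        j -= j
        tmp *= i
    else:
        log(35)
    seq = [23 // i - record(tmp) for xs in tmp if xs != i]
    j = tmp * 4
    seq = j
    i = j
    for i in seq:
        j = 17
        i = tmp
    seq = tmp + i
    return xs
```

18

Transformed code:
def work(xs):
    tmp = j
    if tmp == i < j:
        j -= j
        tmp *= i
    else:
        log(35)
    seq = []
    for xs in tmp:
        if xs != i:
            seq.append(23 // i - record(tmp))
    j = tmp * 4
    seq = j
    i = j
    for i in seq:
        j = 17
        i = tmp
    seq = tmp + i
    return xs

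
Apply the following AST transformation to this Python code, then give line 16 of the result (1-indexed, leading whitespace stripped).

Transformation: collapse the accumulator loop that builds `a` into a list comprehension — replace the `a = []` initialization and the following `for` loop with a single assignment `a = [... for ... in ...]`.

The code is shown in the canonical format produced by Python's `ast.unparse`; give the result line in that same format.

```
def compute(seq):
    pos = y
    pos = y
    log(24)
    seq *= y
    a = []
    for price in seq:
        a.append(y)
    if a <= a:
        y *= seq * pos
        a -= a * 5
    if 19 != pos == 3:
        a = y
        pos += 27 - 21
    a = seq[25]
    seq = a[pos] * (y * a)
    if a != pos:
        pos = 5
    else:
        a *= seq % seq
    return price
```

pos = 5

Transformed code:
def compute(seq):
    pos = y
    pos = y
    log(24)
    seq *= y
    a = [y for price in seq]
    if a <= a:
        y *= seq * pos
        a -= a * 5
    if 19 != pos == 3:
        a = y
        pos += 27 - 21
    a = seq[25]
    seq = a[pos] * (y * a)
    if a != pos:
        pos = 5
    else:
        a *= seq % seq
    return price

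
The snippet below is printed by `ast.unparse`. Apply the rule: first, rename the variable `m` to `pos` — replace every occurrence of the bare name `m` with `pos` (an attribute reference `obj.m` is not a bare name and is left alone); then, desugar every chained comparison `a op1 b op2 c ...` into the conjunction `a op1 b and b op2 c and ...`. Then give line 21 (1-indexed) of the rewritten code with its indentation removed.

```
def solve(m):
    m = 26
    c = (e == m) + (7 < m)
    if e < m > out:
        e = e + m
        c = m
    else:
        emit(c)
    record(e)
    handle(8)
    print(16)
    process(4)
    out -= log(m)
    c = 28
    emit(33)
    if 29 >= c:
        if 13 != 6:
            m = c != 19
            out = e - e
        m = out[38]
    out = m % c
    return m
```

Transformed code:
def solve(pos):
    pos = 26
    c = (e == pos) + (7 < pos)
    if e < pos and pos > out:
        e = e + pos
        c = pos
    else:
        emit(c)
    record(e)
    handle(8)
    print(16)
    process(4)
    out -= log(pos)
    c = 28
    emit(33)
    if 29 >= c:
        if 13 != 6:
            pos = c != 19
            out = e - e
        pos = out[38]
    out = pos % c
    return pos

out = pos % c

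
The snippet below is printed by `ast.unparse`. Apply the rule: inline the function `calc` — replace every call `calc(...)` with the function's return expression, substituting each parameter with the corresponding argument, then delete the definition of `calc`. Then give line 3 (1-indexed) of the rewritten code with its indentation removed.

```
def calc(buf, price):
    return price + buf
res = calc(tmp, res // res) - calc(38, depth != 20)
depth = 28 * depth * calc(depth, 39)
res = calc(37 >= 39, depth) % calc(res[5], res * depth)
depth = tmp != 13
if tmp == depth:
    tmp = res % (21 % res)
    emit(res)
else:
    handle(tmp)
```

Transformed code:
res = res // res + tmp - ((depth != 20) + 38)
depth = 28 * depth * (39 + depth)
res = (depth + (37 >= 39)) % (res * depth + res[5])
depth = tmp != 13
if tmp == depth:
    tmp = res % (21 % res)
    emit(res)
else:
    handle(tmp)

res = (depth + (37 >= 39)) % (res * depth + res[5])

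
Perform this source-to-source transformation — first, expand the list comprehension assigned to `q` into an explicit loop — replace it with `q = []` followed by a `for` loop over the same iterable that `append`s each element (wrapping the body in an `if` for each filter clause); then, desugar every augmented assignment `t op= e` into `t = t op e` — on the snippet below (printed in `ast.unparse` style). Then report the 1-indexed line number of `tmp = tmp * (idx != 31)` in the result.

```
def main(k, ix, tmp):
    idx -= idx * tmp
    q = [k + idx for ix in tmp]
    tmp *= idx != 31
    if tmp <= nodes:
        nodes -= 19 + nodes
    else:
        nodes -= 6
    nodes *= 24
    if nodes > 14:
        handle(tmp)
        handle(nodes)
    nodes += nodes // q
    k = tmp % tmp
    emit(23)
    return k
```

Transformed code:
def main(k, ix, tmp):
    idx = idx - idx * tmp
    q = []
    for ix in tmp:
        q.append(k + idx)
    tmp = tmp * (idx != 31)
    if tmp <= nodes:
        nodes = nodes - (19 + nodes)
    else:
        nodes = nodes - 6
    nodes = nodes * 24
    if nodes > 14:
        handle(tmp)
        handle(nodes)
    nodes = nodes + nodes // q
    k = tmp % tmp
    emit(23)
    return k

6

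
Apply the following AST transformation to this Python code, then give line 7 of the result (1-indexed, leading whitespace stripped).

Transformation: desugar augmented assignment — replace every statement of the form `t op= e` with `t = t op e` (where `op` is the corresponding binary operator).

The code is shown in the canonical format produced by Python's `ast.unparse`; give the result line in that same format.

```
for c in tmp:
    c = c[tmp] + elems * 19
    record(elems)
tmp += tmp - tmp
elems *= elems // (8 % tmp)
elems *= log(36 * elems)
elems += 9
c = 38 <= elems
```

elems = elems + 9

Transformed code:
for c in tmp:
    c = c[tmp] + elems * 19
    record(elems)
tmp = tmp + (tmp - tmp)
elems = elems * (elems // (8 % tmp))
elems = elems * log(36 * elems)
elems = elems + 9
c = 38 <= elems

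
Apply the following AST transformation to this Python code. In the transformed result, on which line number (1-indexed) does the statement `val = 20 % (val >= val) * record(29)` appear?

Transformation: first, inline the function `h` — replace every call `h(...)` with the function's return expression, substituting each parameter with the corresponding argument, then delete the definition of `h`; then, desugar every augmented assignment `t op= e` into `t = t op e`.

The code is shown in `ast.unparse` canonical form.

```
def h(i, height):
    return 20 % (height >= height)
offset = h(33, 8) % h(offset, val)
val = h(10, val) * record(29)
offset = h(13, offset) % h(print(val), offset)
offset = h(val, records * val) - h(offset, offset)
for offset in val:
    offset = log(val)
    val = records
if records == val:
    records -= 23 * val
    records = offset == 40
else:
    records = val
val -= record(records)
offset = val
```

Transformed code:
offset = 20 % (8 >= 8) % (20 % (val >= val))
val = 20 % (val >= val) * record(29)
offset = 20 % (offset >= offset) % (20 % (offset >= offset))
offset = 20 % (records * val >= records * val) - 20 % (offset >= offset)
for offset in val:
    offset = log(val)
    val = records
if records == val:
    records = records - 23 * val
    records = offset == 40
else:
    records = val
val = val - record(records)
offset = val

2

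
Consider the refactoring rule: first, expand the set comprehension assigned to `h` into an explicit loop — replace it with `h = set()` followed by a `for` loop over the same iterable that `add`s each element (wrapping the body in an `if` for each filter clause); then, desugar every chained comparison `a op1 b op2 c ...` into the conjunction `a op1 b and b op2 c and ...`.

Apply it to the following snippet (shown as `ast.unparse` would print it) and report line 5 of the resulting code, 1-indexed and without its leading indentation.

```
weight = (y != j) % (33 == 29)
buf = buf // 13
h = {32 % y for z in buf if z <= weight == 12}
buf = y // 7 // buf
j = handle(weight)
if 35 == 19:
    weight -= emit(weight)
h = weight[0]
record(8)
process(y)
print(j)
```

if z <= weight and weight == 12:

Transformed code:
weight = (y != j) % (33 == 29)
buf = buf // 13
h = set()
for z in buf:
    if z <= weight and weight == 12:
        h.add(32 % y)
buf = y // 7 // buf
j = handle(weight)
if 35 == 19:
    weight -= emit(weight)
h = weight[0]
record(8)
process(y)
print(j)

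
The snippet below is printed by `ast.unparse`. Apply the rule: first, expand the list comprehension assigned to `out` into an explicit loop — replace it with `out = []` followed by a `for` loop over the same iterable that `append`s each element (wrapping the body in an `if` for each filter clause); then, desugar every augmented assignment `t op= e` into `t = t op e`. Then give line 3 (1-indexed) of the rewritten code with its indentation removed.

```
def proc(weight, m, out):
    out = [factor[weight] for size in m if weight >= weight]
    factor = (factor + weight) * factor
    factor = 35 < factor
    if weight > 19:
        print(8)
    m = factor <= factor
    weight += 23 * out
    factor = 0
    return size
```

for size in m:

Transformed code:
def proc(weight, m, out):
    out = []
    for size in m:
        if weight >= weight:
            out.append(factor[weight])
    factor = (factor + weight) * factor
    factor = 35 < factor
    if weight > 19:
        print(8)
    m = factor <= factor
    weight = weight + 23 * out
    factor = 0
    return size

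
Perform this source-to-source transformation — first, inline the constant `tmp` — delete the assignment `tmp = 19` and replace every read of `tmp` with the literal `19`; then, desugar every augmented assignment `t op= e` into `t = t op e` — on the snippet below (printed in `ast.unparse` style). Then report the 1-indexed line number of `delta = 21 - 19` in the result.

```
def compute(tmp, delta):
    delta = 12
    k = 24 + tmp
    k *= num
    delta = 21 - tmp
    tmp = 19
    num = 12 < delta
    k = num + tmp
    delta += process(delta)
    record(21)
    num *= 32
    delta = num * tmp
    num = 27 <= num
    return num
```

Transformed code:
def compute(tmp, delta):
    delta = 12
    k = 24 + 19
    k = k * num
    delta = 21 - 19
    num = 12 < delta
    k = num + 19
    delta = delta + process(delta)
    record(21)
    num = num * 32
    delta = num * 19
    num = 27 <= num
    return num

5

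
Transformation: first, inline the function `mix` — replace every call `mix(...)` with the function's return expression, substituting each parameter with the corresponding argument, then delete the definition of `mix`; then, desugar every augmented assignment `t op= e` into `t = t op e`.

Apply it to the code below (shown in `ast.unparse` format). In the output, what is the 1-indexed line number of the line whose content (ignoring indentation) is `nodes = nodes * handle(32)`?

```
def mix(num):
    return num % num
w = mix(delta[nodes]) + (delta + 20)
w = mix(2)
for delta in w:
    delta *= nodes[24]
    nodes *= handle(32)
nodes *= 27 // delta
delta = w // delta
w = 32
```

Transformed code:
w = delta[nodes] % delta[nodes] + (delta + 20)
w = 2 % 2
for delta in w:
    delta = delta * nodes[24]
    nodes = nodes * handle(32)
nodes = nodes * (27 // delta)
delta = w // delta
w = 32

5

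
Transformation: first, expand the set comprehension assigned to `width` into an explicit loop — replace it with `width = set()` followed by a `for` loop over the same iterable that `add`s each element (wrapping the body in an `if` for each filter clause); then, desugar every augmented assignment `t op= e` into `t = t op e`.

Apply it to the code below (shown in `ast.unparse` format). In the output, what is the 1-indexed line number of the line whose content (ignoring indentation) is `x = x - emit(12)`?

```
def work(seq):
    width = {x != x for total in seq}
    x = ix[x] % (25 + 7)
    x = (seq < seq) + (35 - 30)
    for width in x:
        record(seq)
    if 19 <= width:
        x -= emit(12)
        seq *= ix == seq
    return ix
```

10

Transformed code:
def work(seq):
    width = set()
    for total in seq:
        width.add(x != x)
    x = ix[x] % (25 + 7)
    x = (seq < seq) + (35 - 30)
    for width in x:
        record(seq)
    if 19 <= width:
        x = x - emit(12)
        seq = seq * (ix == seq)
    return ix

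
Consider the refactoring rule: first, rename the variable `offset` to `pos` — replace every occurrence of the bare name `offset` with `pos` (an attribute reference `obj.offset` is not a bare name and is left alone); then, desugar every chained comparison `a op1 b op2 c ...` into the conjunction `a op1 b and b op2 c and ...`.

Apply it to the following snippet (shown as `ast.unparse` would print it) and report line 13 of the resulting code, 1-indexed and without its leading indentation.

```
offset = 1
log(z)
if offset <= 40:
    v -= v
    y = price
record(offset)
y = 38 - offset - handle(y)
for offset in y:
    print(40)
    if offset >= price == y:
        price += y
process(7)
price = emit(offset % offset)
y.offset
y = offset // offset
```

price = emit(pos % pos)

Transformed code:
pos = 1
log(z)
if pos <= 40:
    v -= v
    y = price
record(pos)
y = 38 - pos - handle(y)
for pos in y:
    print(40)
    if pos >= price and price == y:
        price += y
process(7)
price = emit(pos % pos)
y.offset
y = pos // pos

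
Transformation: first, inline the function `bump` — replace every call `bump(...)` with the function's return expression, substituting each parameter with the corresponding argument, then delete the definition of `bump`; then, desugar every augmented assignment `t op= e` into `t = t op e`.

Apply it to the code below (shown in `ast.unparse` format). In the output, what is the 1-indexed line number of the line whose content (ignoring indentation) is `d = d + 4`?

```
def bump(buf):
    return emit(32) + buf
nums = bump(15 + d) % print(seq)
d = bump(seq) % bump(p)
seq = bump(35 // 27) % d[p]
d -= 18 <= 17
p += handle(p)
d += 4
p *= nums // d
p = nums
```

Transformed code:
nums = (emit(32) + (15 + d)) % print(seq)
d = (emit(32) + seq) % (emit(32) + p)
seq = (emit(32) + 35 // 27) % d[p]
d = d - (18 <= 17)
p = p + handle(p)
d = d + 4
p = p * (nums // d)
p = nums

6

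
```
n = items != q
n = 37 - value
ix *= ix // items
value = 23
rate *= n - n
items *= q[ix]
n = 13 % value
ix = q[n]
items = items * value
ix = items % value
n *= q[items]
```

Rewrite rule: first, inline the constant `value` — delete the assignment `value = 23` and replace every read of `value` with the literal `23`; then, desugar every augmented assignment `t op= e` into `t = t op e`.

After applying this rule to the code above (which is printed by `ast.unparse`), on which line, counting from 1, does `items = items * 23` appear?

8

Transformed code:
n = items != q
n = 37 - 23
ix = ix * (ix // items)
rate = rate * (n - n)
items = items * q[ix]
n = 13 % 23
ix = q[n]
items = items * 23
ix = items % 23
n = n * q[items]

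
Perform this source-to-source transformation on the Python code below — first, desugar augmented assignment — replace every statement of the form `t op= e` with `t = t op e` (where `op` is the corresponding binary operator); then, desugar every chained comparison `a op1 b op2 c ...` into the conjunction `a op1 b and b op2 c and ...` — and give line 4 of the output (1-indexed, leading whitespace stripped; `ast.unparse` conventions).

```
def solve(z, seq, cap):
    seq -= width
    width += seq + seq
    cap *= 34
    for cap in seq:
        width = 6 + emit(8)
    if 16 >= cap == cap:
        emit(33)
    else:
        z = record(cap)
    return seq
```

Transformed code:
def solve(z, seq, cap):
    seq = seq - width
    width = width + (seq + seq)
    cap = cap * 34
    for cap in seq:
        width = 6 + emit(8)
    if 16 >= cap and cap == cap:
        emit(33)
    else:
        z = record(cap)
    return seq

cap = cap * 34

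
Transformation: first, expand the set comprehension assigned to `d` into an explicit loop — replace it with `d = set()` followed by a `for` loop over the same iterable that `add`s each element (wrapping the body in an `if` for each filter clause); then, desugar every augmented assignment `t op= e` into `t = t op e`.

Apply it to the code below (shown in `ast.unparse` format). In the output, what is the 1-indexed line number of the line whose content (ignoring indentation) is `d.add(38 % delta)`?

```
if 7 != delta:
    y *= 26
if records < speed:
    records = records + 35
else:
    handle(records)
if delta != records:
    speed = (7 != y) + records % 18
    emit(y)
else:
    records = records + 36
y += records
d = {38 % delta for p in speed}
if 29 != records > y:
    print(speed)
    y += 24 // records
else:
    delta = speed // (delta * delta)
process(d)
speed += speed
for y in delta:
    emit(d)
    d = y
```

Transformed code:
if 7 != delta:
    y = y * 26
if records < speed:
    records = records + 35
else:
    handle(records)
if delta != records:
    speed = (7 != y) + records % 18
    emit(y)
else:
    records = records + 36
y = y + records
d = set()
for p in speed:
    d.add(38 % delta)
if 29 != records > y:
    print(speed)
    y = y + 24 // records
else:
    delta = speed // (delta * delta)
process(d)
speed = speed + speed
for y in delta:
    emit(d)
    d = y

15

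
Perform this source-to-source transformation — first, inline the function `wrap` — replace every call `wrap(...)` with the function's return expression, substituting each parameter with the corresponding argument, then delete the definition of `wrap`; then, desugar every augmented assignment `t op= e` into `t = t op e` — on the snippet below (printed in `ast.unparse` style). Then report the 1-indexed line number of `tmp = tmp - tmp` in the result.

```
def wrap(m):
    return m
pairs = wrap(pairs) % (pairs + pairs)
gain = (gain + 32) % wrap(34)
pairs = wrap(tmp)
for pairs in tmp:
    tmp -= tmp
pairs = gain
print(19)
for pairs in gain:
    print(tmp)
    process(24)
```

Transformed code:
pairs = pairs % (pairs + pairs)
gain = (gain + 32) % 34
pairs = tmp
for pairs in tmp:
    tmp = tmp - tmp
pairs = gain
print(19)
for pairs in gain:
    print(tmp)
    process(24)

5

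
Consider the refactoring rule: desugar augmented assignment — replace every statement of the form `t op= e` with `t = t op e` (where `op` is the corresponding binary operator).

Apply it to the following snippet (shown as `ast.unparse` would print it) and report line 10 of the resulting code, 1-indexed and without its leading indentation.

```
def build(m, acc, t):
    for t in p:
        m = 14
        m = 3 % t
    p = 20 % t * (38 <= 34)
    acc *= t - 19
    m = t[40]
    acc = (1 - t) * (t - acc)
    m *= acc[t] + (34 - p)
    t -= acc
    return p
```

t = t - acc

Transformed code:
def build(m, acc, t):
    for t in p:
        m = 14
        m = 3 % t
    p = 20 % t * (38 <= 34)
    acc = acc * (t - 19)
    m = t[40]
    acc = (1 - t) * (t - acc)
    m = m * (acc[t] + (34 - p))
    t = t - acc
    return p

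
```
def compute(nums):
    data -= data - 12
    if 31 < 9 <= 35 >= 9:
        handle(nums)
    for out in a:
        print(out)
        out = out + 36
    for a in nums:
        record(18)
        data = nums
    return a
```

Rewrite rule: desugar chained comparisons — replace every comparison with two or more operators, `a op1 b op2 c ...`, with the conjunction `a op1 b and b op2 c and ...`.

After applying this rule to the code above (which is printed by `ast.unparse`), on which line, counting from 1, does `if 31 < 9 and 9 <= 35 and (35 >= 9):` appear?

3

Transformed code:
def compute(nums):
    data -= data - 12
    if 31 < 9 and 9 <= 35 and (35 >= 9):
        handle(nums)
    for out in a:
        print(out)
        out = out + 36
    for a in nums:
        record(18)
        data = nums
    return a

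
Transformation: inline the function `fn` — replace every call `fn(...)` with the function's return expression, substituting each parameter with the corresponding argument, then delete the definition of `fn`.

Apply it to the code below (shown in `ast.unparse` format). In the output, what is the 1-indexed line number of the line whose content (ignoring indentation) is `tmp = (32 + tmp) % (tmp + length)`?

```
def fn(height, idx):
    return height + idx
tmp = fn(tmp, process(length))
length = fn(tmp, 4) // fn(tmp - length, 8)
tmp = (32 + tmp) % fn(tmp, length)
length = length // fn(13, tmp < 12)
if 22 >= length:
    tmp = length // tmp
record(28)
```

3

Transformed code:
tmp = tmp + process(length)
length = (tmp + 4) // (tmp - length + 8)
tmp = (32 + tmp) % (tmp + length)
length = length // (13 + (tmp < 12))
if 22 >= length:
    tmp = length // tmp
record(28)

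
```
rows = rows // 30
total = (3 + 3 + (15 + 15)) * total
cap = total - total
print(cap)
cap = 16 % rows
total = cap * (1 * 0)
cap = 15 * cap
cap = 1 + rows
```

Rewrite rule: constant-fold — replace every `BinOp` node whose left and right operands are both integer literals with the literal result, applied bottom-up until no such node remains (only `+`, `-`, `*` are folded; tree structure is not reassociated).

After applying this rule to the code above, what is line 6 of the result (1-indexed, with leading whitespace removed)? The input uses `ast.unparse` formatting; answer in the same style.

Transformed code:
rows = rows // 30
total = 36 * total
cap = total - total
print(cap)
cap = 16 % rows
total = cap * 0
cap = 15 * cap
cap = 1 + rows

total = cap * 0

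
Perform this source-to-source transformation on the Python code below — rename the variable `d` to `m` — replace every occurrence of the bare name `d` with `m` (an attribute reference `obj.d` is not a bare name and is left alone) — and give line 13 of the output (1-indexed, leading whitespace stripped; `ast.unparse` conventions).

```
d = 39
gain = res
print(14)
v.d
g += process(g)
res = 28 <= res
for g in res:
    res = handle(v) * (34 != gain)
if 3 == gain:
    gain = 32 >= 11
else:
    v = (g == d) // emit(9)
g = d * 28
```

g = m * 28

Transformed code:
m = 39
gain = res
print(14)
v.d
g += process(g)
res = 28 <= res
for g in res:
    res = handle(v) * (34 != gain)
if 3 == gain:
    gain = 32 >= 11
else:
    v = (g == m) // emit(9)
g = m * 28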